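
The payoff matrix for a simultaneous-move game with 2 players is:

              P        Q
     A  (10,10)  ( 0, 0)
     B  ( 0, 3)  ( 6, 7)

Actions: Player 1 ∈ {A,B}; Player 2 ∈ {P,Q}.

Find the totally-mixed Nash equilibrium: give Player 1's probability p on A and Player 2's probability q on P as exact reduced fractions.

P1 indiff ⇒ q·10+(1-q)·0 = q·0+(1-q)·6 ⇒ q(10) = (1-q)(6) ⇒ q = 3/8
P2 indiff ⇒ p·10+(1-p)·3 = p·0+(1-p)·7 ⇒ p(10) = (1-p)(4) ⇒ p = 2/7

p=2/7, q=3/8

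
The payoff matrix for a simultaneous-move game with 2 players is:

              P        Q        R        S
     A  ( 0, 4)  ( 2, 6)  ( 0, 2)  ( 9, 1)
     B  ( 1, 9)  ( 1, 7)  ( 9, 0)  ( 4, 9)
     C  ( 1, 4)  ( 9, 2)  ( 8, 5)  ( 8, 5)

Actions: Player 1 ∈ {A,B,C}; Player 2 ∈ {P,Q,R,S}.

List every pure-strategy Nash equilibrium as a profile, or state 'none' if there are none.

PSNE = {(B,P)}

(A,P): not NE [P1→C gives 1>0; P2→Q gives 6>4]
(A,Q): not NE [P1→C gives 9>2]
(A,R): not NE [P1→B gives 9>0; P2→Q gives 6>2]
(A,S): not NE [P2→Q gives 6>1]
(B,P): NE
(B,Q): not NE [P1→C gives 9>1; P2→S gives 9>7]
(B,R): not NE [P2→S gives 9>0]
(B,S): not NE [P1→A gives 9>4]
(C,P): not NE [P2→S gives 5>4]
(C,Q): not NE [P2→S gives 5>2]
(C,R): not NE [P1→B gives 9>8]
(C,S): not NE [P1→A gives 9>8]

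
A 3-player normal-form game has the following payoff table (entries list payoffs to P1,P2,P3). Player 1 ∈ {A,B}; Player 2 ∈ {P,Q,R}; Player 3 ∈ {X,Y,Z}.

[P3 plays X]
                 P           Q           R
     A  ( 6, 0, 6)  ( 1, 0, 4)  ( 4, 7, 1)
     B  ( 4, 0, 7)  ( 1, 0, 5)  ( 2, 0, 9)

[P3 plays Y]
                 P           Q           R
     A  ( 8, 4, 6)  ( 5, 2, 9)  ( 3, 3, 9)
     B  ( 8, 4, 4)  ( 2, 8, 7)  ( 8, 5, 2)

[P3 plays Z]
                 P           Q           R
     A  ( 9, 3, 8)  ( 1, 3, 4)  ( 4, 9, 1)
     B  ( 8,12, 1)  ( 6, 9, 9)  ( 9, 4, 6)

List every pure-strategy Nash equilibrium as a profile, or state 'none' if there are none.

No pure NE.

(A,P,X): not NE [P2→R gives 7>0; P3→Z gives 8>6]
(A,P,Y): not NE [P3→Z gives 8>6]
(A,P,Z): not NE [P2→R gives 9>3]
(A,Q,X): not NE [P2→R gives 7>0; P3→Y gives 9>4]
(A,Q,Y): not NE [P2→P gives 4>2]
(A,Q,Z): not NE [P1→B gives 6>1; P2→R gives 9>3; P3→Y gives 9>4]
(A,R,X): not NE [P3→Y gives 9>1]
(A,R,Y): not NE [P1→B gives 8>3; P2→P gives 4>3]
(A,R,Z): not NE [P1→B gives 9>4; P3→Y gives 9>1]
(B,P,X): not NE [P1→A gives 6>4]
(B,P,Y): not NE [P2→Q gives 8>4; P3→X gives 7>4]
(B,P,Z): not NE [P1→A gives 9>8; P3→X gives 7>1]
(B,Q,X): not NE [P3→Z gives 9>5]
(B,Q,Y): not NE [P1→A gives 5>2; P3→Z gives 9>7]
(B,Q,Z): not NE [P2→P gives 12>9]
(B,R,X): not NE [P1→A gives 4>2]
(B,R,Y): not NE [P2→Q gives 8>5; P3→X gives 9>2]
(B,R,Z): not NE [P2→P gives 12>4; P3→X gives 9>6]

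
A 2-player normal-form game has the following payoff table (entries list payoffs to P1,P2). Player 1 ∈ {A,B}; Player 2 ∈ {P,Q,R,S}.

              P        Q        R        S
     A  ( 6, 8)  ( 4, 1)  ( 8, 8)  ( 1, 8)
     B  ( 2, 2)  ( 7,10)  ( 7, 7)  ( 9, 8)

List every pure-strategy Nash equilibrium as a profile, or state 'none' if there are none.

(A,P): NE
(A,Q): not NE [P1→B gives 7>4; P2→S gives 8>1]
(A,R): NE
(A,S): not NE [P1→B gives 9>1]
(B,P): not NE [P1→A gives 6>2; P2→Q gives 10>2]
(B,Q): NE
(B,R): not NE [P1→A gives 8>7; P2→Q gives 10>7]
(B,S): not NE [P2→Q gives 10>8]

NE set: (A,P), (A,R), (B,Q)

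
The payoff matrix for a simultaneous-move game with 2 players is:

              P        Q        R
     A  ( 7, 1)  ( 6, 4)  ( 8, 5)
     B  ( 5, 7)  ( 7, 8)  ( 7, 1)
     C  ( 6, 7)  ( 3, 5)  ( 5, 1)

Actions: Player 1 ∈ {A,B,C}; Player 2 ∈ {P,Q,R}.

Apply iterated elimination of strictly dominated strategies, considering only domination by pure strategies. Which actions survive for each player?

P1 drop C (A beats it: P:7>6 Q:6>3 R:8>5)
P2 drop P (Q beats it: A:4>1 B:8>7)
P1→{A,B} P2→{Q,R}

Remaining: P1:{A,B} P2:{Q,R}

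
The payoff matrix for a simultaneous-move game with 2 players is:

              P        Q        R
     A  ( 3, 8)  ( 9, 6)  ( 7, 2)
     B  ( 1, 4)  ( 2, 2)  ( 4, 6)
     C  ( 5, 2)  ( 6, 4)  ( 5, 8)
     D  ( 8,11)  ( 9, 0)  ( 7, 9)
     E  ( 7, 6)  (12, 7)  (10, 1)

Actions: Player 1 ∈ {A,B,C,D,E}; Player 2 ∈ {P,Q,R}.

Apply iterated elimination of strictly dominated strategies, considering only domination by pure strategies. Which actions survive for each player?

P1 drop A (E beats it: P:7>3 Q:12>9 R:10>7)
P1 drop B (C beats it: P:5>1 Q:6>2 R:5>4)
P1 drop C (D beats it: P:8>5 Q:9>6 R:7>5)
P2 drop R (P beats it: D:11>9 E:6>1)
P1→{D,E} P2→{P,Q}

IESDS → P1:{D,E} P2:{P,Q}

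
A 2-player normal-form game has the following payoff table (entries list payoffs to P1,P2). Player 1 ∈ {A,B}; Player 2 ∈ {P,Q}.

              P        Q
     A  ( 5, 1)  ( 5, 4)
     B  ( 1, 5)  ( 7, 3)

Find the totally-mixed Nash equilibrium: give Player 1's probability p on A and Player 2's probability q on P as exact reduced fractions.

P1 indiff ⇒ q·5+(1-q)·5 = q·1+(1-q)·7 ⇒ q(4) = (1-q)(2) ⇒ q = 1/3
P2 indiff ⇒ p·1+(1-p)·5 = p·4+(1-p)·3 ⇒ p(-3) = (1-p)(-2) ⇒ p = 2/5

P1 mixes 2/5 on A; P2 mixes 1/3 on P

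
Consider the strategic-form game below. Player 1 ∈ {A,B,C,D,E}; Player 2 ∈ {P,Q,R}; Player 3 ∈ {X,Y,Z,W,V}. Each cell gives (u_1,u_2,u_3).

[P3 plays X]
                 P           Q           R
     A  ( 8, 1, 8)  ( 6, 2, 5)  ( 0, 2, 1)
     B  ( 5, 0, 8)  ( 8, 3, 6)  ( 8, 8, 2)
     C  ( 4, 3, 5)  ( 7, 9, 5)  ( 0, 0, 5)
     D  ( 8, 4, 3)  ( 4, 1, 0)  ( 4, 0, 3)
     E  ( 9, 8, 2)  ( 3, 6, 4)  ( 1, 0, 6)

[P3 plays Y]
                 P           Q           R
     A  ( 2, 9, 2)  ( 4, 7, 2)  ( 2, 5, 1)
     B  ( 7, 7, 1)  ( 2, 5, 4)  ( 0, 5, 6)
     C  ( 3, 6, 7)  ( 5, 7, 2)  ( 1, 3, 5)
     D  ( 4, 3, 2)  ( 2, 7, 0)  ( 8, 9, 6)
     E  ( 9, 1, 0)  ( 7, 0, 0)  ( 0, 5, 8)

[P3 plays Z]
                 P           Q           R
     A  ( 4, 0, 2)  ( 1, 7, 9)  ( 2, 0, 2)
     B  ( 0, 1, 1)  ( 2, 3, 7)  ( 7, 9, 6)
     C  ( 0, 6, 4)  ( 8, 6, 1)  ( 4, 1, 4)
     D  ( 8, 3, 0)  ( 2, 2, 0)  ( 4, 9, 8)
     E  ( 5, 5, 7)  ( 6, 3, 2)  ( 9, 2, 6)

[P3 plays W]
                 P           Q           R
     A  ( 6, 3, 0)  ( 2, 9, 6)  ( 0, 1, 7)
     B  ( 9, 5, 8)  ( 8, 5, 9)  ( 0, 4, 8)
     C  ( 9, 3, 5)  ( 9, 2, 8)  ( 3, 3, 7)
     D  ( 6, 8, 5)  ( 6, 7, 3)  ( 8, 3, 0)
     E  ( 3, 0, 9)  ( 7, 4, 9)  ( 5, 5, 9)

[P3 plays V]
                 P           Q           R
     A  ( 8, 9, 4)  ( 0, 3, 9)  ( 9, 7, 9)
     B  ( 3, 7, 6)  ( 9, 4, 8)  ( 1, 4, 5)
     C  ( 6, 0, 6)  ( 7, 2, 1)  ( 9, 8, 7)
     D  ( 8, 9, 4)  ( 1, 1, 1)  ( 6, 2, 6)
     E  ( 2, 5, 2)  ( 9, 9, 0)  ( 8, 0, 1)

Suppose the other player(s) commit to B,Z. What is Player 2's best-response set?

BR_2 = {R}

u_2(P vs B,Z) = 1
u_2(Q vs B,Z) = 3
u_2(R vs B,Z) = 9
max payoff 9 at {R}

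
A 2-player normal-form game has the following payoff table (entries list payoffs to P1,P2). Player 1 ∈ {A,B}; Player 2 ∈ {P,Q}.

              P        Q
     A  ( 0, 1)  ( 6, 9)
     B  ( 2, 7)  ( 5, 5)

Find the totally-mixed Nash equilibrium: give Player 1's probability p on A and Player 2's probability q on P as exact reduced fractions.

P1 mixes 1/5 on A; P2 mixes 1/3 on P

P1 indiff ⇒ q·0+(1-q)·6 = q·2+(1-q)·5 ⇒ q(-2) = (1-q)(-1) ⇒ q = 1/3
P2 indiff ⇒ p·1+(1-p)·7 = p·9+(1-p)·5 ⇒ p(-8) = (1-p)(-2) ⇒ p = 1/5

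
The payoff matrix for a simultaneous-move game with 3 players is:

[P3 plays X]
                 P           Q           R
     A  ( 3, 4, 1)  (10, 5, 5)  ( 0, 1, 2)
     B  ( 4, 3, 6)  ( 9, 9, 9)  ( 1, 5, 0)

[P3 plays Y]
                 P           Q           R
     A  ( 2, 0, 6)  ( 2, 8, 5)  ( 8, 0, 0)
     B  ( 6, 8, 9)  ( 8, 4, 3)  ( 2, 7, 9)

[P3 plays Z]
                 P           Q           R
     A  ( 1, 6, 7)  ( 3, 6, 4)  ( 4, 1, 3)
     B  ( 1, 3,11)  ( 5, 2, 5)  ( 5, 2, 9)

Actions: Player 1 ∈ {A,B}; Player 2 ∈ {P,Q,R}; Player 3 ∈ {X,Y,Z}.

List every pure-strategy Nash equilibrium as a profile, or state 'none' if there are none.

NE set: (A,P,Z), (A,Q,X), (B,P,Z)

(A,P,X): not NE [P1→B gives 4>3; P2→Q gives 5>4; P3→Z gives 7>1]
(A,P,Y): not NE [P1→B gives 6>2; P2→Q gives 8>0; P3→Z gives 7>6]
(A,P,Z): NE
(A,Q,X): NE
(A,Q,Y): not NE [P1→B gives 8>2]
(A,Q,Z): not NE [P1→B gives 5>3; P3→Y gives 5>4]
(A,R,X): not NE [P1→B gives 1>0; P2→Q gives 5>1; P3→Z gives 3>2]
(A,R,Y): not NE [P2→Q gives 8>0; P3→Z gives 3>0]
(A,R,Z): not NE [P1→B gives 5>4; P2→Q gives 6>1]
(B,P,X): not NE [P2→Q gives 9>3; P3→Z gives 11>6]
(B,P,Y): not NE [P3→Z gives 11>9]
(B,P,Z): NE
(B,Q,X): not NE [P1→A gives 10>9]
(B,Q,Y): not NE [P2→P gives 8>4; P3→X gives 9>3]
(B,Q,Z): not NE [P2→P gives 3>2; P3→X gives 9>5]
(B,R,X): not NE [P2→Q gives 9>5; P3→Z gives 9>0]
(B,R,Y): not NE [P1→A gives 8>2; P2→P gives 8>7]
(B,R,Z): not NE [P2→P gives 3>2]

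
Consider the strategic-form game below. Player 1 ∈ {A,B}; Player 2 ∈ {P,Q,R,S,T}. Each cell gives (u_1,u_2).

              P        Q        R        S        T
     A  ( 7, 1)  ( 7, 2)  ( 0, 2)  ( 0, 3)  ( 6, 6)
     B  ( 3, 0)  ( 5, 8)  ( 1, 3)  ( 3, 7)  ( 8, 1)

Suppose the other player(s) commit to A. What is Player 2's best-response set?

u_2(P vs A) = 1
u_2(Q vs A) = 2
u_2(R vs A) = 2
u_2(S vs A) = 3
u_2(T vs A) = 6
max payoff 6 at {T}

P2 best: {T}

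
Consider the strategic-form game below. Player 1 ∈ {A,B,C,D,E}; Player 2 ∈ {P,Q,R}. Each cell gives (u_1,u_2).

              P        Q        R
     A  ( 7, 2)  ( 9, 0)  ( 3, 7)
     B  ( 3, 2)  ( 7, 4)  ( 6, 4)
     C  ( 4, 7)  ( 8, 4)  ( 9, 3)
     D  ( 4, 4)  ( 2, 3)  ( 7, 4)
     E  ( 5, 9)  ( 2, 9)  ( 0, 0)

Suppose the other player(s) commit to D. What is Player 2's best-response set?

u_2(P vs D) = 4
u_2(Q vs D) = 3
u_2(R vs D) = 4
max payoff 4 at {P,R}

argmax u_2 = {P,R}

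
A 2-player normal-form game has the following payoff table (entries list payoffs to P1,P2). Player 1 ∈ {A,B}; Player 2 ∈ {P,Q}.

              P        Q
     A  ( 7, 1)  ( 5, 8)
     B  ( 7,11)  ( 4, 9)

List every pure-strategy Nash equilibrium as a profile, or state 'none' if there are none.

(A,P): not NE [P2→Q gives 8>1]
(A,Q): NE
(B,P): NE
(B,Q): not NE [P1→A gives 5>4; P2→P gives 11>9]

NE set: (A,Q), (B,P)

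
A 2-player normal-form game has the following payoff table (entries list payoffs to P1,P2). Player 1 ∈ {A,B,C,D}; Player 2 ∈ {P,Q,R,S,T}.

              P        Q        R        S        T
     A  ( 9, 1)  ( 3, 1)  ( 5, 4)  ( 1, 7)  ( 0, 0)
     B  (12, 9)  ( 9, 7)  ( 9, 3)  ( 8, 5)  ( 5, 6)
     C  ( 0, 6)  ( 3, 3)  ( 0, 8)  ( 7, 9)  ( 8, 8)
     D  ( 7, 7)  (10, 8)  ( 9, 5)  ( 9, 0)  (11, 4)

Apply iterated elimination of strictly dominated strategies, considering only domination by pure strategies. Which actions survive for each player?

P1 drop A (B beats it: P:12>9 Q:9>3 R:9>5 S:8>1 T:5>0)
P1 drop C (D beats it: P:7>0 Q:10>3 R:9>0 S:9>7 T:11>8)
P2 drop R (P beats it: B:9>3 D:7>5)
P2 drop S (P beats it: B:9>5 D:7>0)
P2 drop T (P beats it: B:9>6 D:7>4)
P1→{B,D} P2→{P,Q}

Remaining: P1:{B,D} P2:{P,Q}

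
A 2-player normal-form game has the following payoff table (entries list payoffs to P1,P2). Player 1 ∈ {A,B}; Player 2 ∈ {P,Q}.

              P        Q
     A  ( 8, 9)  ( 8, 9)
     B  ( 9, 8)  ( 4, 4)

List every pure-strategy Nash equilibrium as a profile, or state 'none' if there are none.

Nash profiles: (A,Q), (B,P)

(A,P): not NE [P1→B gives 9>8]
(A,Q): NE
(B,P): NE
(B,Q): not NE [P1→A gives 8>4; P2→P gives 8>4]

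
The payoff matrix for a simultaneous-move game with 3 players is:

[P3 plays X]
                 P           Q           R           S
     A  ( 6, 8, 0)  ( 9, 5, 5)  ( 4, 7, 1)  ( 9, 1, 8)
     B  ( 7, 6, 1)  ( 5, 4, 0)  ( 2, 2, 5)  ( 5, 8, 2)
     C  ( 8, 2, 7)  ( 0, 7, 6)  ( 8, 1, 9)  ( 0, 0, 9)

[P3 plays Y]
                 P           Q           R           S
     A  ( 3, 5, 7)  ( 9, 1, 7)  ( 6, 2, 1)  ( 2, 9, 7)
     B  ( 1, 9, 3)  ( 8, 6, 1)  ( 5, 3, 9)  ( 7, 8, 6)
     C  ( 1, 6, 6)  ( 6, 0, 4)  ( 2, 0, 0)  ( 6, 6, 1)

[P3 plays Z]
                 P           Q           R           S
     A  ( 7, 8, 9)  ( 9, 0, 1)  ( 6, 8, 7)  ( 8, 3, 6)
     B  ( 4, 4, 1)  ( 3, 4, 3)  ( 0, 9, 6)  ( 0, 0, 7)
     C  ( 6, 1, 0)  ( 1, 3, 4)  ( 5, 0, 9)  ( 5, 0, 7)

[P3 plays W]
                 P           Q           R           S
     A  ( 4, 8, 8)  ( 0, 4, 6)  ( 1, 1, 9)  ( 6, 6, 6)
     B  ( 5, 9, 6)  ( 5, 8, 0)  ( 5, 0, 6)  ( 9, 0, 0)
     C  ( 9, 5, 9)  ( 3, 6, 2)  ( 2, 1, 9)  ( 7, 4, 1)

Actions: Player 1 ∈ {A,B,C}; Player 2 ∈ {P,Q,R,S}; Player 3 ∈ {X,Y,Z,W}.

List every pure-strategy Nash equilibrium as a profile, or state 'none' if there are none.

Nash profiles: (A,P,Z)

(A,P,X): not NE [P1→C gives 8>6; P3→Z gives 9>0]
(A,P,Y): not NE [P2→S gives 9>5; P3→Z gives 9>7]
(A,P,Z): NE
(A,P,W): not NE [P1→C gives 9>4; P3→Z gives 9>8]
(A,Q,X): not NE [P2→P gives 8>5; P3→Y gives 7>5]
(A,Q,Y): not NE [P2→S gives 9>1]
(A,Q,Z): not NE [P2→R gives 8>0; P3→Y gives 7>1]
(A,Q,W): not NE [P1→B gives 5>0; P2→P gives 8>4; P3→Y gives 7>6]
(A,R,X): not NE [P1→C gives 8>4; P2→P gives 8>7; P3→W gives 9>1]
(A,R,Y): not NE [P2→S gives 9>2; P3→W gives 9>1]
(A,R,Z): not NE [P3→W gives 9>7]
(A,R,W): not NE [P1→B gives 5>1; P2→P gives 8>1]
(A,S,X): not NE [P2→P gives 8>1]
(A,S,Y): not NE [P1→B gives 7>2; P3→X gives 8>7]
(A,S,Z): not NE [P2→R gives 8>3; P3→X gives 8>6]
(A,S,W): not NE [P1→B gives 9>6; P2→P gives 8>6; P3→X gives 8>6]
(B,P,X): not NE [P1→C gives 8>7; P2→S gives 8>6; P3→W gives 6>1]
(B,P,Y): not NE [P1→A gives 3>1; P3→W gives 6>3]
(B,P,Z): not NE [P1→A gives 7>4; P2→R gives 9>4; P3→W gives 6>1]
(B,P,W): not NE [P1→C gives 9>5]
(B,Q,X): not NE [P1→A gives 9>5; P2→S gives 8>4; P3→Z gives 3>0]
(B,Q,Y): not NE [P1→A gives 9>8; P2→P gives 9>6; P3→Z gives 3>1]
(B,Q,Z): not NE [P1→A gives 9>3; P2→R gives 9>4]
(B,Q,W): not NE [P2→P gives 9>8; P3→Z gives 3>0]
(B,R,X): not NE [P1→C gives 8>2; P2→S gives 8>2; P3→Y gives 9>5]
(B,R,Y): not NE [P1→A gives 6>5; P2→P gives 9>3]
(B,R,Z): not NE [P1→A gives 6>0; P3→Y gives 9>6]
(B,R,W): not NE [P2→P gives 9>0; P3→Y gives 9>6]
(B,S,X): not NE [P1→A gives 9>5; P3→Z gives 7>2]
(B,S,Y): not NE [P2→P gives 9>8; P3→Z gives 7>6]
(B,S,Z): not NE [P1→A gives 8>0; P2→R gives 9>0]
(B,S,W): not NE [P2→P gives 9>0; P3→Z gives 7>0]
(C,P,X): not NE [P2→Q gives 7>2; P3→W gives 9>7]
(C,P,Y): not NE [P1→A gives 3>1; P3→W gives 9>6]
(C,P,Z): not NE [P1→A gives 7>6; P2→Q gives 3>1; P3→W gives 9>0]
(C,P,W): not NE [P2→Q gives 6>5]
(C,Q,X): not NE [P1→A gives 9>0]
(C,Q,Y): not NE [P1→A gives 9>6; P2→S gives 6>0; P3→X gives 6>4]
(C,Q,Z): not NE [P1→A gives 9>1; P3→X gives 6>4]
(C,Q,W): not NE [P1→B gives 5>3; P3→X gives 6>2]
(C,R,X): not NE [P2→Q gives 7>1]
(C,R,Y): not NE [P1→A gives 6>2; P2→S gives 6>0; P3→W gives 9>0]
(C,R,Z): not NE [P1→A gives 6>5; P2→Q gives 3>0]
(C,R,W): not NE [P1→B gives 5>2; P2→Q gives 6>1]
(C,S,X): not NE [P1→A gives 9>0; P2→Q gives 7>0]
(C,S,Y): not NE [P1→B gives 7>6; P3→X gives 9>1]
(C,S,Z): not NE [P1→A gives 8>5; P2→Q gives 3>0; P3→X gives 9>7]
(C,S,W): not NE [P1→B gives 9>7; P2→Q gives 6>4; P3→X gives 9>1]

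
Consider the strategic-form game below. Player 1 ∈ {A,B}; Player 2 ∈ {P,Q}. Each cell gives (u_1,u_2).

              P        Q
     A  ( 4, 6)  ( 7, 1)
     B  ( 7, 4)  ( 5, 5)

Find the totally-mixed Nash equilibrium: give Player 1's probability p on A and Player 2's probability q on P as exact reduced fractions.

p=1/6, q=2/5

P1 indiff ⇒ q·4+(1-q)·7 = q·7+(1-q)·5 ⇒ q(-3) = (1-q)(-2) ⇒ q = 2/5
P2 indiff ⇒ p·6+(1-p)·4 = p·1+(1-p)·5 ⇒ p(5) = (1-p)(1) ⇒ p = 1/6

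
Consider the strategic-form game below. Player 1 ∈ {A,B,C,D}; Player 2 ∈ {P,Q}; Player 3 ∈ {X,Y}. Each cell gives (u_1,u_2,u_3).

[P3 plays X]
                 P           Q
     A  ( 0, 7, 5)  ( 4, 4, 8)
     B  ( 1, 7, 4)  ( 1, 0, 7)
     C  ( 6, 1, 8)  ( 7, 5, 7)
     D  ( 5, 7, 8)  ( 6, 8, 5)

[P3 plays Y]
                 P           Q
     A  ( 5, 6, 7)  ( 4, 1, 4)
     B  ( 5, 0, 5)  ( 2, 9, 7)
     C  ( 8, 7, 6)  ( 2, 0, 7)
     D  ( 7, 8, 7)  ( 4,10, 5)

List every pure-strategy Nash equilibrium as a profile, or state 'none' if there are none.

NE set: (C,Q,X), (D,Q,Y)

(A,P,X): not NE [P1→C gives 6>0; P3→Y gives 7>5]
(A,P,Y): not NE [P1→C gives 8>5]
(A,Q,X): not NE [P1→C gives 7>4; P2→P gives 7>4]
(A,Q,Y): not NE [P2→P gives 6>1; P3→X gives 8>4]
(B,P,X): not NE [P1→C gives 6>1; P3→Y gives 5>4]
(B,P,Y): not NE [P1→C gives 8>5; P2→Q gives 9>0]
(B,Q,X): not NE [P1→C gives 7>1; P2→P gives 7>0]
(B,Q,Y): not NE [P1→D gives 4>2]
(C,P,X): not NE [P2→Q gives 5>1]
(C,P,Y): not NE [P3→X gives 8>6]
(C,Q,X): NE
(C,Q,Y): not NE [P1→D gives 4>2; P2→P gives 7>0]
(D,P,X): not NE [P1→C gives 6>5; P2→Q gives 8>7]
(D,P,Y): not NE [P1→C gives 8>7; P2→Q gives 10>8; P3→X gives 8>7]
(D,Q,X): not NE [P1→C gives 7>6]
(D,Q,Y): NE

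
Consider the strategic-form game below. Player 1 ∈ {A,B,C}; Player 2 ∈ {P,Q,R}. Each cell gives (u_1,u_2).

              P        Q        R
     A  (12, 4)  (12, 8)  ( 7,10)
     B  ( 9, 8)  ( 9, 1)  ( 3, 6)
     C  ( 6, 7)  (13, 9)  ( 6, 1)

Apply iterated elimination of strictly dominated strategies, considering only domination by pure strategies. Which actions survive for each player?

P1 drop B (A beats it: P:12>9 Q:12>9 R:7>3)
P2 drop P (Q beats it: A:8>4 C:9>7)
P1→{A,C} P2→{Q,R}

Survivors P1:{A,C} P2:{Q,R}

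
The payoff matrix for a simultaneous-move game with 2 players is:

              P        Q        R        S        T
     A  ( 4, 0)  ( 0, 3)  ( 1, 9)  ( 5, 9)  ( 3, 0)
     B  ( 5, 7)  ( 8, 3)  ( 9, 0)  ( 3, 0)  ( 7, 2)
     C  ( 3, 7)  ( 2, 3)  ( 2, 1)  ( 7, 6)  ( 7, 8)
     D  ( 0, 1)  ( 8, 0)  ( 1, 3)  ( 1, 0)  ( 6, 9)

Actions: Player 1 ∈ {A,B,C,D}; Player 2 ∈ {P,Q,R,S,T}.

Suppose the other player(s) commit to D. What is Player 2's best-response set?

u_2(P vs D) = 1
u_2(Q vs D) = 0
u_2(R vs D) = 3
u_2(S vs D) = 0
u_2(T vs D) = 9
max payoff 9 at {T}

BR_2 = {T}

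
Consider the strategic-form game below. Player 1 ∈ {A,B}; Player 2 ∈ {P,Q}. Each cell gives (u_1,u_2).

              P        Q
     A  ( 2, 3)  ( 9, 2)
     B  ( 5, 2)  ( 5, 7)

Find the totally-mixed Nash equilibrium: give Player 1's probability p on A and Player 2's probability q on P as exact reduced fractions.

P1 indiff ⇒ q·2+(1-q)·9 = q·5+(1-q)·5 ⇒ q(-3) = (1-q)(-4) ⇒ q = 4/7
P2 indiff ⇒ p·3+(1-p)·2 = p·2+(1-p)·7 ⇒ p(1) = (1-p)(5) ⇒ p = 5/6

P1 mixes 5/6 on A; P2 mixes 4/7 on P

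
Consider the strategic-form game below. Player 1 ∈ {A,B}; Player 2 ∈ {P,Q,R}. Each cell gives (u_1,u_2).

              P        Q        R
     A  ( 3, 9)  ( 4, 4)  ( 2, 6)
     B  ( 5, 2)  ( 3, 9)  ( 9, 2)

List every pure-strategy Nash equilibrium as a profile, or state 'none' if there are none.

(A,P): not NE [P1→B gives 5>3]
(A,Q): not NE [P2→P gives 9>4]
(A,R): not NE [P1→B gives 9>2; P2→P gives 9>6]
(B,P): not NE [P2→Q gives 9>2]
(B,Q): not NE [P1→A gives 4>3]
(B,R): not NE [P2→Q gives 9>2]

No pure NE.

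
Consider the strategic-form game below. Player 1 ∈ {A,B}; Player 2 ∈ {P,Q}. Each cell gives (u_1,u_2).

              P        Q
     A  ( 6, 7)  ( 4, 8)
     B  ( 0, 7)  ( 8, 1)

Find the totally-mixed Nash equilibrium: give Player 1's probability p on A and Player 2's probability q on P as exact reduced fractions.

P1 mixes 6/7 on A; P2 mixes 2/5 on P

P1 indiff ⇒ q·6+(1-q)·4 = q·0+(1-q)·8 ⇒ q(6) = (1-q)(4) ⇒ q = 2/5
P2 indiff ⇒ p·7+(1-p)·7 = p·8+(1-p)·1 ⇒ p(-1) = (1-p)(-6) ⇒ p = 6/7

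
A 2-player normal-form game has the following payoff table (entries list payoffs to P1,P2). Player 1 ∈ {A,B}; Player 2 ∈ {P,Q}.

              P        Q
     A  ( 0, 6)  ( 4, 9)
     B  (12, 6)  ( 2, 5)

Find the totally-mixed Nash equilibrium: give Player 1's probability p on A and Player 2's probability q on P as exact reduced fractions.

p=1/4, q=1/7

P1 indiff ⇒ q·0+(1-q)·4 = q·12+(1-q)·2 ⇒ q(-12) = (1-q)(-2) ⇒ q = 1/7
P2 indiff ⇒ p·6+(1-p)·6 = p·9+(1-p)·5 ⇒ p(-3) = (1-p)(-1) ⇒ p = 1/4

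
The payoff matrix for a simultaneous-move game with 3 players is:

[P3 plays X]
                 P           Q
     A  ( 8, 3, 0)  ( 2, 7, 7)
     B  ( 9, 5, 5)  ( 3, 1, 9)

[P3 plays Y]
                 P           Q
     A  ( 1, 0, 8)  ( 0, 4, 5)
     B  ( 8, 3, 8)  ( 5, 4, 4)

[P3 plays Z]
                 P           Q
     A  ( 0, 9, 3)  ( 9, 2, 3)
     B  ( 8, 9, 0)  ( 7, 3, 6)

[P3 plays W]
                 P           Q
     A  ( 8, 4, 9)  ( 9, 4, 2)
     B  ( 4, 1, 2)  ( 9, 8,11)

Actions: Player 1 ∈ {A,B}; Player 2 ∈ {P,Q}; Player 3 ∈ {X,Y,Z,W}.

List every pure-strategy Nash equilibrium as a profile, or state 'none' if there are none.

(A,P,X): not NE [P1→B gives 9>8; P2→Q gives 7>3; P3→W gives 9>0]
(A,P,Y): not NE [P1→B gives 8>1; P2→Q gives 4>0; P3→W gives 9>8]
(A,P,Z): not NE [P1→B gives 8>0; P3→W gives 9>3]
(A,P,W): NE
(A,Q,X): not NE [P1→B gives 3>2]
(A,Q,Y): not NE [P1→B gives 5>0; P3→X gives 7>5]
(A,Q,Z): not NE [P2→P gives 9>2; P3→X gives 7>3]
(A,Q,W): not NE [P3→X gives 7>2]
(B,P,X): not NE [P3→Y gives 8>5]
(B,P,Y): not NE [P2→Q gives 4>3]
(B,P,Z): not NE [P3→Y gives 8>0]
(B,P,W): not NE [P1→A gives 8>4; P2→Q gives 8>1; P3→Y gives 8>2]
(B,Q,X): not NE [P2→P gives 5>1; P3→W gives 11>9]
(B,Q,Y): not NE [P3→W gives 11>4]
(B,Q,Z): not NE [P1→A gives 9>7; P2→P gives 9>3; P3→W gives 11>6]
(B,Q,W): NE

NE set: (A,P,W), (B,Q,W)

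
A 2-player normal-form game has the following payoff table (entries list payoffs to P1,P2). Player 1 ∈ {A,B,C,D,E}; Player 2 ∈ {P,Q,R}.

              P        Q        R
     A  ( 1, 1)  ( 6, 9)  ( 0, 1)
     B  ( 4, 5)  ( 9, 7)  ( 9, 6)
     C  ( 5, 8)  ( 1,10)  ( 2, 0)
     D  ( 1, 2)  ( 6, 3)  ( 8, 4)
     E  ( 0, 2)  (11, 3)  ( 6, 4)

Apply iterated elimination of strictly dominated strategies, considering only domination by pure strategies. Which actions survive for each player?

Remaining: P1:{B,E} P2:{Q,R}

P1 drop A (B beats it: P:4>1 Q:9>6 R:9>0)
P1 drop D (B beats it: P:4>1 Q:9>6 R:9>8)
P2 drop P (Q beats it: B:7>5 C:10>8 E:3>2)
P1 drop C (B beats it: Q:9>1 R:9>2)
P1→{B,E} P2→{Q,R}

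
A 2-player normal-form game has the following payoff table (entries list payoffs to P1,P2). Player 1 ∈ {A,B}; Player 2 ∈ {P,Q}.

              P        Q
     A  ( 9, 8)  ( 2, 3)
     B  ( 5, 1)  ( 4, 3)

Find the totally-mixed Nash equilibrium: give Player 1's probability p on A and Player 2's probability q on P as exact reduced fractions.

P1 mixes 2/7 on A; P2 mixes 1/3 on P

P1 indiff ⇒ q·9+(1-q)·2 = q·5+(1-q)·4 ⇒ q(4) = (1-q)(2) ⇒ q = 1/3
P2 indiff ⇒ p·8+(1-p)·1 = p·3+(1-p)·3 ⇒ p(5) = (1-p)(2) ⇒ p = 2/7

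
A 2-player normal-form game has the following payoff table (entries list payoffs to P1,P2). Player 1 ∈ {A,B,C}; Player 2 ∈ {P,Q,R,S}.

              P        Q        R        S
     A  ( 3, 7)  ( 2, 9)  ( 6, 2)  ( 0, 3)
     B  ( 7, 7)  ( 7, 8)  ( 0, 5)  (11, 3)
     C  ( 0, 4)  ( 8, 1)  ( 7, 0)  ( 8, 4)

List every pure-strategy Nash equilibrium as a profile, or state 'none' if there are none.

No pure NE.

(A,P): not NE [P1→B gives 7>3; P2→Q gives 9>7]
(A,Q): not NE [P1→C gives 8>2]
(A,R): not NE [P1→C gives 7>6; P2→Q gives 9>2]
(A,S): not NE [P1→B gives 11>0; P2→Q gives 9>3]
(B,P): not NE [P2→Q gives 8>7]
(B,Q): not NE [P1→C gives 8>7]
(B,R): not NE [P1→C gives 7>0; P2→Q gives 8>5]
(B,S): not NE [P2→Q gives 8>3]
(C,P): not NE [P1→B gives 7>0]
(C,Q): not NE [P2→S gives 4>1]
(C,R): not NE [P2→S gives 4>0]
(C,S): not NE [P1→B gives 11>8]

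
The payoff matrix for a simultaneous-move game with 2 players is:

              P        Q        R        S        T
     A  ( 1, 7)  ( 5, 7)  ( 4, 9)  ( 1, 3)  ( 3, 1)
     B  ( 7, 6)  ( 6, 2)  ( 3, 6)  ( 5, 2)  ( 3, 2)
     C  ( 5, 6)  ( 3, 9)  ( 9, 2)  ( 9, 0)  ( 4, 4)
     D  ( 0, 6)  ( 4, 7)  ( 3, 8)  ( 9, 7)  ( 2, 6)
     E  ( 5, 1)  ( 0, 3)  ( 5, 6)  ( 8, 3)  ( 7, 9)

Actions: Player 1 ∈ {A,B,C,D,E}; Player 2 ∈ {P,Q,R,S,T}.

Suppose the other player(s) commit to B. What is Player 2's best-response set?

u_2(P vs B) = 6
u_2(Q vs B) = 2
u_2(R vs B) = 6
u_2(S vs B) = 2
u_2(T vs B) = 2
max payoff 6 at {P,R}

BR_2 = {P,R}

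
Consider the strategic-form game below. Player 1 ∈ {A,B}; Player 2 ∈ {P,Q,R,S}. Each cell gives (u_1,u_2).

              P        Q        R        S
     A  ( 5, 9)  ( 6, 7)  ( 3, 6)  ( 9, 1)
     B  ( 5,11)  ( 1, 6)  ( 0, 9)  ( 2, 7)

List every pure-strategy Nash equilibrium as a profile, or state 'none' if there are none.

(A,P): NE
(A,Q): not NE [P2→P gives 9>7]
(A,R): not NE [P2→P gives 9>6]
(A,S): not NE [P2→P gives 9>1]
(B,P): NE
(B,Q): not NE [P1→A gives 6>1; P2→P gives 11>6]
(B,R): not NE [P1→A gives 3>0; P2→P gives 11>9]
(B,S): not NE [P1→A gives 9>2; P2→P gives 11>7]

NE set: (A,P), (B,P)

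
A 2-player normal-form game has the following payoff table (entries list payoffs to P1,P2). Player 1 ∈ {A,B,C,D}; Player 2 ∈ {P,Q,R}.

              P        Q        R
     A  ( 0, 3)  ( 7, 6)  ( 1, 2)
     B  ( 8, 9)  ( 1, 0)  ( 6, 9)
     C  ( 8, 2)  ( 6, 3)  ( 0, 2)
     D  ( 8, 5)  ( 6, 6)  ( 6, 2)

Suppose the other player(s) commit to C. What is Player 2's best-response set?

u_2(P vs C) = 2
u_2(Q vs C) = 3
u_2(R vs C) = 2
max payoff 3 at {Q}

argmax u_2 = {Q}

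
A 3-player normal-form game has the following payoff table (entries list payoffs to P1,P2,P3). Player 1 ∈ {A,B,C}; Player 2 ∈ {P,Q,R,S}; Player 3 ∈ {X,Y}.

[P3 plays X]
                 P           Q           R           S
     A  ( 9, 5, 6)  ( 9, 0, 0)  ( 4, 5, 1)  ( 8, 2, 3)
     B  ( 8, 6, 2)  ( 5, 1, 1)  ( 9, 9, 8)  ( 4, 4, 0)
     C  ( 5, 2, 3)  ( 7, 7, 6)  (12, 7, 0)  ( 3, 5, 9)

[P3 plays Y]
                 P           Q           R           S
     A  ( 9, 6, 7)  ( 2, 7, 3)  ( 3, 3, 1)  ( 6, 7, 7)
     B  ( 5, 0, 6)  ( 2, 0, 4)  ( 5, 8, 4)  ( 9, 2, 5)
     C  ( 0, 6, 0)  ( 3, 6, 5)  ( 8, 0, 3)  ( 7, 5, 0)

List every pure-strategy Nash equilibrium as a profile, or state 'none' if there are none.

(A,P,X): not NE [P3→Y gives 7>6]
(A,P,Y): not NE [P2→S gives 7>6]
(A,Q,X): not NE [P2→R gives 5>0; P3→Y gives 3>0]
(A,Q,Y): not NE [P1→C gives 3>2]
(A,R,X): not NE [P1→C gives 12>4]
(A,R,Y): not NE [P1→C gives 8>3; P2→S gives 7>3]
(A,S,X): not NE [P2→R gives 5>2; P3→Y gives 7>3]
(A,S,Y): not NE [P1→B gives 9>6]
(B,P,X): not NE [P1→A gives 9>8; P2→R gives 9>6; P3→Y gives 6>2]
(B,P,Y): not NE [P1→A gives 9>5; P2→R gives 8>0]
(B,Q,X): not NE [P1→A gives 9>5; P2→R gives 9>1; P3→Y gives 4>1]
(B,Q,Y): not NE [P1→C gives 3>2; P2→R gives 8>0]
(B,R,X): not NE [P1→C gives 12>9]
(B,R,Y): not NE [P1→C gives 8>5; P3→X gives 8>4]
(B,S,X): not NE [P1→A gives 8>4; P2→R gives 9>4; P3→Y gives 5>0]
(B,S,Y): not NE [P2→R gives 8>2]
(C,P,X): not NE [P1→A gives 9>5; P2→R gives 7>2]
(C,P,Y): not NE [P1→A gives 9>0; P3→X gives 3>0]
(C,Q,X): not NE [P1→A gives 9>7]
(C,Q,Y): not NE [P3→X gives 6>5]
(C,R,X): not NE [P3→Y gives 3>0]
(C,R,Y): not NE [P2→Q gives 6>0]
(C,S,X): not NE [P1→A gives 8>3; P2→R gives 7>5]
(C,S,Y): not NE [P1→B gives 9>7; P2→Q gives 6>5; P3→X gives 9>0]

No pure NE.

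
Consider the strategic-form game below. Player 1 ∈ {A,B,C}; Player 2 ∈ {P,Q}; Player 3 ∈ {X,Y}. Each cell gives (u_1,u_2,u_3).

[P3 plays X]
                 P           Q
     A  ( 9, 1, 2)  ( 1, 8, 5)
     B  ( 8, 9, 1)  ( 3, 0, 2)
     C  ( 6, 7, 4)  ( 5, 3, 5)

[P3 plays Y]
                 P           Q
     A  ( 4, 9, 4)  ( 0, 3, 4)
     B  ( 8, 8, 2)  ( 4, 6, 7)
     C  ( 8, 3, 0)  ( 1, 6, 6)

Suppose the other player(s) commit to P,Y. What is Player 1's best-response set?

BR_1 = {B,C}

u_1(A vs P,Y) = 4
u_1(B vs P,Y) = 8
u_1(C vs P,Y) = 8
max payoff 8 at {B,C}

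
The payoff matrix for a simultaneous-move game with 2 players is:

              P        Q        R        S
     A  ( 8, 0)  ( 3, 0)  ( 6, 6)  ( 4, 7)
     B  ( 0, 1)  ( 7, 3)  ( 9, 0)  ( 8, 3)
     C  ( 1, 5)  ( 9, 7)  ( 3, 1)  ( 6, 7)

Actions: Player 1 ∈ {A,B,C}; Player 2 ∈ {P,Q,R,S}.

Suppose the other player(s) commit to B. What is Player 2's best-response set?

u_2(P vs B) = 1
u_2(Q vs B) = 3
u_2(R vs B) = 0
u_2(S vs B) = 3
max payoff 3 at {Q,S}

BR_2 = {Q,S}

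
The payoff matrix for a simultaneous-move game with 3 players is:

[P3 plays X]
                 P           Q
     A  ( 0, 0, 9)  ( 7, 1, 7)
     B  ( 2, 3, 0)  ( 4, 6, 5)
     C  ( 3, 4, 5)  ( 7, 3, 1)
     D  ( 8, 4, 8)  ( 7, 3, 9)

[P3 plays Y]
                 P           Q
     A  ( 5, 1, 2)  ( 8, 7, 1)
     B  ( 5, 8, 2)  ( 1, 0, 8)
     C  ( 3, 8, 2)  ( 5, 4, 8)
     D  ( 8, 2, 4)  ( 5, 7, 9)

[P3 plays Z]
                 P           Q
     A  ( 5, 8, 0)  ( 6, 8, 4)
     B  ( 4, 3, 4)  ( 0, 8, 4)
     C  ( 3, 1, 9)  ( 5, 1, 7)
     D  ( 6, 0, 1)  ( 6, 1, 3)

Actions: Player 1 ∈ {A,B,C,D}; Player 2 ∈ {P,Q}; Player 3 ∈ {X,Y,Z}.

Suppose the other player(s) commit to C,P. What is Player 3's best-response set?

u_3(X vs C,P) = 5
u_3(Y vs C,P) = 2
u_3(Z vs C,P) = 9
max payoff 9 at {Z}

P3 best: {Z}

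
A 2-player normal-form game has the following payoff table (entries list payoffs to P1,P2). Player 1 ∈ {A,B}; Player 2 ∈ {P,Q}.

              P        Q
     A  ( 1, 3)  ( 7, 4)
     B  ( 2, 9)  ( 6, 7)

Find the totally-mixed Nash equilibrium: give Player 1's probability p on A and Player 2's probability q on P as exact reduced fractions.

P1 mixes 2/3 on A; P2 mixes 1/2 on P

P1 indiff ⇒ q·1+(1-q)·7 = q·2+(1-q)·6 ⇒ q(-1) = (1-q)(-1) ⇒ q = 1/2
P2 indiff ⇒ p·3+(1-p)·9 = p·4+(1-p)·7 ⇒ p(-1) = (1-p)(-2) ⇒ p = 2/3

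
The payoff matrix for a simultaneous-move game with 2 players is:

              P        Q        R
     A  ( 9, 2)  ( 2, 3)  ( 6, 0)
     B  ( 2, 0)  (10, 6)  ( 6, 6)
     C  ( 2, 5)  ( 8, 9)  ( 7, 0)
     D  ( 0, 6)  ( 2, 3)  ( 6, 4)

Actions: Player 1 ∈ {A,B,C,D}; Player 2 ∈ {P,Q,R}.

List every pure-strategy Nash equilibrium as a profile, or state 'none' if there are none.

NE set: (B,Q)

(A,P): not NE [P2→Q gives 3>2]
(A,Q): not NE [P1→B gives 10>2]
(A,R): not NE [P1→C gives 7>6; P2→Q gives 3>0]
(B,P): not NE [P1→A gives 9>2; P2→R gives 6>0]
(B,Q): NE
(B,R): not NE [P1→C gives 7>6]
(C,P): not NE [P1→A gives 9>2; P2→Q gives 9>5]
(C,Q): not NE [P1→B gives 10>8]
(C,R): not NE [P2→Q gives 9>0]
(D,P): not NE [P1→A gives 9>0]
(D,Q): not NE [P1→B gives 10>2; P2→P gives 6>3]
(D,R): not NE [P1→C gives 7>6; P2→P gives 6>4]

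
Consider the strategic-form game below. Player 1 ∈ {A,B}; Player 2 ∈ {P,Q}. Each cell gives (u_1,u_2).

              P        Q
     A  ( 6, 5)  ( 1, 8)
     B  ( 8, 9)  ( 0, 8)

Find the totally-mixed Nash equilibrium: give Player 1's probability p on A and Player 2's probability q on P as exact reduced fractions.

P1 indiff ⇒ q·6+(1-q)·1 = q·8+(1-q)·0 ⇒ q(-2) = (1-q)(-1) ⇒ q = 1/3
P2 indiff ⇒ p·5+(1-p)·9 = p·8+(1-p)·8 ⇒ p(-3) = (1-p)(-1) ⇒ p = 1/4

(p,q) = (1/4, 1/3)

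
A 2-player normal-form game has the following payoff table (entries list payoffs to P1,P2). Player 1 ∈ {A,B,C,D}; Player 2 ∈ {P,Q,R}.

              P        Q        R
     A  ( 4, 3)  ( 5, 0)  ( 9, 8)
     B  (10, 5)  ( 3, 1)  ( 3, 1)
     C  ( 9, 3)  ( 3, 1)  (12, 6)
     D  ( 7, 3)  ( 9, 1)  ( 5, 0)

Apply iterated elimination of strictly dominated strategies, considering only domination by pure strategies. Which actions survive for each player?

P2 drop Q (P beats it: A:3>0 B:5>1 C:3>1 D:3>1)
P1 drop A (C beats it: P:9>4 R:12>9)
P1 drop D (C beats it: P:9>7 R:12>5)
P1→{B,C} P2→{P,R}

Remaining: P1:{B,C} P2:{P,R}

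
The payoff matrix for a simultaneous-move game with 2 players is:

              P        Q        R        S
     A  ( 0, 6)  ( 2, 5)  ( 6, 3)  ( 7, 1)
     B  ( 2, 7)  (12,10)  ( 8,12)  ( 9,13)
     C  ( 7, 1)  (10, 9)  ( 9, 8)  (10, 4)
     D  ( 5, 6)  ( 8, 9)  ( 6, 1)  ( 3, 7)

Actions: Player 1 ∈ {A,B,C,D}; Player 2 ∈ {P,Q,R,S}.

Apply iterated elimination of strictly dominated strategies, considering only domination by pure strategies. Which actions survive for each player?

Survivors P1:{B,C} P2:{Q,R,S}

P1 drop A (B beats it: P:2>0 Q:12>2 R:8>6 S:9>7)
P1 drop D (C beats it: P:7>5 Q:10>8 R:9>6 S:10>3)
P2 drop P (Q beats it: B:10>7 C:9>1)
P1→{B,C} P2→{Q,R,S}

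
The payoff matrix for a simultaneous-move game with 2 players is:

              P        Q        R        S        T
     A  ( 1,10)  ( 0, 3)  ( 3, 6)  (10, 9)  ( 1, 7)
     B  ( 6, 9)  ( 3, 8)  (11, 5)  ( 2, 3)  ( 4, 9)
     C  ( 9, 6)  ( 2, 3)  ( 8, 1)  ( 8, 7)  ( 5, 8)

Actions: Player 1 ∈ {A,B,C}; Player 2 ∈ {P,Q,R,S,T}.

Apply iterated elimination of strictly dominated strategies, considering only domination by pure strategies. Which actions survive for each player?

IESDS → P1:{A,C} P2:{P,S,T}

P2 drop Q (P beats it: A:10>3 B:9>8 C:6>3)
P2 drop R (P beats it: A:10>6 B:9>5 C:6>1)
P1 drop B (C beats it: P:9>6 S:8>2 T:5>4)
P1→{A,C} P2→{P,S,T}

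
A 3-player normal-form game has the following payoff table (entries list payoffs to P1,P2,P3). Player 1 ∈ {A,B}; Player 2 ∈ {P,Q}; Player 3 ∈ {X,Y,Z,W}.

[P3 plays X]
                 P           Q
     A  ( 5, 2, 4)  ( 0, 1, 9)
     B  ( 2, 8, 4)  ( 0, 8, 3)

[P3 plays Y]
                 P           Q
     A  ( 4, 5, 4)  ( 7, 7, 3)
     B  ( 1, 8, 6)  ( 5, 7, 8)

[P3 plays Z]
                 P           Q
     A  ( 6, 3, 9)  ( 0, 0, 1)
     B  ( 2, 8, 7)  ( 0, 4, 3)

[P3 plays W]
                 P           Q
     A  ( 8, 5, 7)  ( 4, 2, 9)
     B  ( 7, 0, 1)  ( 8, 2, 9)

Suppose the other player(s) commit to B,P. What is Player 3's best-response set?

u_3(X vs B,P) = 4
u_3(Y vs B,P) = 6
u_3(Z vs B,P) = 7
u_3(W vs B,P) = 1
max payoff 7 at {Z}

BR_3 = {Z}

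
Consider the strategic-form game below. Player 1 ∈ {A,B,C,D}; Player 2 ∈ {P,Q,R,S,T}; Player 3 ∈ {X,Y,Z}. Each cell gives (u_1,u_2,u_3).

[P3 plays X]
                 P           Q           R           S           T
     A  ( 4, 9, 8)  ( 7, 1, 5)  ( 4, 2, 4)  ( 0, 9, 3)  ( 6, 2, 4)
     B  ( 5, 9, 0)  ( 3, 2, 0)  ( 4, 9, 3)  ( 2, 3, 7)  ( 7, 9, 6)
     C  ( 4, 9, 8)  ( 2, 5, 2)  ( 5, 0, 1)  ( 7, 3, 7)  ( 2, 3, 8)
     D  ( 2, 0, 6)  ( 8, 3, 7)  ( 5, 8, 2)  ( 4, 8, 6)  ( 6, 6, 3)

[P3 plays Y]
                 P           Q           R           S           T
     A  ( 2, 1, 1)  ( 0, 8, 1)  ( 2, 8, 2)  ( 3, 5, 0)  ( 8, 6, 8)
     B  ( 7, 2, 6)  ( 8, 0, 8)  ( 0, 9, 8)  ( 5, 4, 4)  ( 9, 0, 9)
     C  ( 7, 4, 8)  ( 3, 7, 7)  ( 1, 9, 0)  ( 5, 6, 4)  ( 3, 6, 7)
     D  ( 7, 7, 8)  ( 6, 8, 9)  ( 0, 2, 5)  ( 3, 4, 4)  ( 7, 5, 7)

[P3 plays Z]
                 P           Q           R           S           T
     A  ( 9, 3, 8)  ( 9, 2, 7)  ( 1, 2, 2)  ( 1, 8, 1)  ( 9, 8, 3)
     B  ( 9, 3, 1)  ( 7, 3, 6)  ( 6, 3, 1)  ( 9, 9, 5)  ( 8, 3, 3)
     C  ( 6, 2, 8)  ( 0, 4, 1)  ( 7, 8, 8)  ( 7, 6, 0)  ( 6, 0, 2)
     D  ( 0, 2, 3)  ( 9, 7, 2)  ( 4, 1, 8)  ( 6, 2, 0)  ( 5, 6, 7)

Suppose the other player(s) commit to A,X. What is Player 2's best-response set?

u_2(P vs A,X) = 9
u_2(Q vs A,X) = 1
u_2(R vs A,X) = 2
u_2(S vs A,X) = 9
u_2(T vs A,X) = 2
max payoff 9 at {P,S}

argmax u_2 = {P,S}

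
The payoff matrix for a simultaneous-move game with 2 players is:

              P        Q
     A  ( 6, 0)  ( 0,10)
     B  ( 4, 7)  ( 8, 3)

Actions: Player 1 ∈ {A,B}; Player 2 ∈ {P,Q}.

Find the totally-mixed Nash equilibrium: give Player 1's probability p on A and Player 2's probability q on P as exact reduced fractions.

P1 mixes 2/7 on A; P2 mixes 4/5 on P

P1 indiff ⇒ q·6+(1-q)·0 = q·4+(1-q)·8 ⇒ q(2) = (1-q)(8) ⇒ q = 4/5
P2 indiff ⇒ p·0+(1-p)·7 = p·10+(1-p)·3 ⇒ p(-10) = (1-p)(-4) ⇒ p = 2/7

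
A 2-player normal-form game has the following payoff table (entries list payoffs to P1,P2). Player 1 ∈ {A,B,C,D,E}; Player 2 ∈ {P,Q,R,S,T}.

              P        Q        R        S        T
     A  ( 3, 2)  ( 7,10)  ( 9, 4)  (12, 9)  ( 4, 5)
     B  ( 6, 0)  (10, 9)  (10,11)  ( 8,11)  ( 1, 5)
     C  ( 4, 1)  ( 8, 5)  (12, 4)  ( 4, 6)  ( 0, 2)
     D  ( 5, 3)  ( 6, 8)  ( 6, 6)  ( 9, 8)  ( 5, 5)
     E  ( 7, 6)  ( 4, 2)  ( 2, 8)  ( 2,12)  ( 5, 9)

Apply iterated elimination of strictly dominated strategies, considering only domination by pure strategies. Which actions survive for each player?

IESDS → P1:{A,B,C} P2:{Q,R,S}

P2 drop P (R beats it: A:4>2 B:11>0 C:4>1 D:6>3 E:8>6)
P2 drop T (S beats it: A:9>5 B:11>5 C:6>2 D:8>5 E:12>9)
P1 drop D (A beats it: Q:7>6 R:9>6 S:12>9)
P1 drop E (A beats it: Q:7>4 R:9>2 S:12>2)
P1→{A,B,C} P2→{Q,R,S}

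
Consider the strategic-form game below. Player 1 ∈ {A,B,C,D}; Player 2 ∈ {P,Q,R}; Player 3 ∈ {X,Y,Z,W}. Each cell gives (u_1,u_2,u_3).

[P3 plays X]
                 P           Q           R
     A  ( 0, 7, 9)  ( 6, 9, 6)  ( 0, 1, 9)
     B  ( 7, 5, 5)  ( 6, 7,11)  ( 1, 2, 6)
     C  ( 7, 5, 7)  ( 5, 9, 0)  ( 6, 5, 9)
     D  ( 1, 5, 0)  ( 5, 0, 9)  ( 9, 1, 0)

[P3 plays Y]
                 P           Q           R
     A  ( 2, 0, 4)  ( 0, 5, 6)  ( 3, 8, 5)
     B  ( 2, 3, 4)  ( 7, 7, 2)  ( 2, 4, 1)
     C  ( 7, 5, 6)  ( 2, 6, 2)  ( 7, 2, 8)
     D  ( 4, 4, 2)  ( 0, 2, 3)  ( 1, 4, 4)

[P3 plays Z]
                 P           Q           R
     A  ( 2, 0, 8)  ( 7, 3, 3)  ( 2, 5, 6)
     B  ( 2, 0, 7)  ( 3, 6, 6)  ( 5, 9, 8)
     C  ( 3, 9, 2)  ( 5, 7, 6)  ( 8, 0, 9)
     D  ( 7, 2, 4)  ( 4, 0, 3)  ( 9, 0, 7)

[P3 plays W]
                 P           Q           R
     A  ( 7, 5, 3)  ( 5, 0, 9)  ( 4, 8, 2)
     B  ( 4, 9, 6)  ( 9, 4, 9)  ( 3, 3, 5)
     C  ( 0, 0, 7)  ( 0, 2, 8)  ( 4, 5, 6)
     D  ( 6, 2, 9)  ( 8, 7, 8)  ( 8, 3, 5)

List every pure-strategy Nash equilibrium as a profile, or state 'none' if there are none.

(A,P,X): not NE [P1→C gives 7>0; P2→Q gives 9>7]
(A,P,Y): not NE [P1→C gives 7>2; P2→R gives 8>0; P3→X gives 9>4]
(A,P,Z): not NE [P1→D gives 7>2; P2→R gives 5>0; P3→X gives 9>8]
(A,P,W): not NE [P2→R gives 8>5; P3→X gives 9>3]
(A,Q,X): not NE [P3→W gives 9>6]
(A,Q,Y): not NE [P1→B gives 7>0; P2→R gives 8>5; P3→W gives 9>6]
(A,Q,Z): not NE [P2→R gives 5>3; P3→W gives 9>3]
(A,Q,W): not NE [P1→B gives 9>5; P2→R gives 8>0]
(A,R,X): not NE [P1→D gives 9>0; P2→Q gives 9>1]
(A,R,Y): not NE [P1→C gives 7>3; P3→X gives 9>5]
(A,R,Z): not NE [P1→D gives 9>2; P3→X gives 9>6]
(A,R,W): not NE [P1→D gives 8>4; P3→X gives 9>2]
(B,P,X): not NE [P2→Q gives 7>5; P3→Z gives 7>5]
(B,P,Y): not NE [P1→C gives 7>2; P2→Q gives 7>3; P3→Z gives 7>4]
(B,P,Z): not NE [P1→D gives 7>2; P2→R gives 9>0]
(B,P,W): not NE [P1→A gives 7>4; P3→Z gives 7>6]
(B,Q,X): NE
(B,Q,Y): not NE [P3→X gives 11>2]
(B,Q,Z): not NE [P1→A gives 7>3; P2→R gives 9>6; P3→X gives 11>6]
(B,Q,W): not NE [P2→P gives 9>4; P3→X gives 11>9]
(B,R,X): not NE [P1→D gives 9>1; P2→Q gives 7>2; P3→Z gives 8>6]
(B,R,Y): not NE [P1→C gives 7>2; P2→Q gives 7>4; P3→Z gives 8>1]
(B,R,Z): not NE [P1→D gives 9>5]
(B,R,W): not NE [P1→D gives 8>3; P2→P gives 9>3; P3→Z gives 8>5]
(C,P,X): not NE [P2→Q gives 9>5]
(C,P,Y): not NE [P2→Q gives 6>5; P3→W gives 7>6]
(C,P,Z): not NE [P1→D gives 7>3; P3→W gives 7>2]
(C,P,W): not NE [P1→A gives 7>0; P2→R gives 5>0]
(C,Q,X): not NE [P1→B gives 6>5; P3→W gives 8>0]
(C,Q,Y): not NE [P1→B gives 7>2; P3→W gives 8>2]
(C,Q,Z): not NE [P1→A gives 7>5; P2→P gives 9>7; P3→W gives 8>6]
(C,Q,W): not NE [P1→B gives 9>0; P2→R gives 5>2]
(C,R,X): not NE [P1→D gives 9>6; P2→Q gives 9>5]
(C,R,Y): not NE [P2→Q gives 6>2; P3→Z gives 9>8]
(C,R,Z): not NE [P1→D gives 9>8; P2→P gives 9>0]
(C,R,W): not NE [P1→D gives 8>4; P3→Z gives 9>6]
(D,P,X): not NE [P1→C gives 7>1; P3→W gives 9>0]
(D,P,Y): not NE [P1→C gives 7>4; P3→W gives 9>2]
(D,P,Z): not NE [P3→W gives 9>4]
(D,P,W): not NE [P1→A gives 7>6; P2→Q gives 7>2]
(D,Q,X): not NE [P1→B gives 6>5; P2→P gives 5>0]
(D,Q,Y): not NE [P1→B gives 7>0; P2→R gives 4>2; P3→X gives 9>3]
(D,Q,Z): not NE [P1→A gives 7>4; P2→P gives 2>0; P3→X gives 9>3]
(D,Q,W): not NE [P1→B gives 9>8; P3→X gives 9>8]
(D,R,X): not NE [P2→P gives 5>1; P3→Z gives 7>0]
(D,R,Y): not NE [P1→C gives 7>1; P3→Z gives 7>4]
(D,R,Z): not NE [P2→P gives 2>0]
(D,R,W): not NE [P2→Q gives 7>3; P3→Z gives 7>5]

PSNE = {(B,Q,X)}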